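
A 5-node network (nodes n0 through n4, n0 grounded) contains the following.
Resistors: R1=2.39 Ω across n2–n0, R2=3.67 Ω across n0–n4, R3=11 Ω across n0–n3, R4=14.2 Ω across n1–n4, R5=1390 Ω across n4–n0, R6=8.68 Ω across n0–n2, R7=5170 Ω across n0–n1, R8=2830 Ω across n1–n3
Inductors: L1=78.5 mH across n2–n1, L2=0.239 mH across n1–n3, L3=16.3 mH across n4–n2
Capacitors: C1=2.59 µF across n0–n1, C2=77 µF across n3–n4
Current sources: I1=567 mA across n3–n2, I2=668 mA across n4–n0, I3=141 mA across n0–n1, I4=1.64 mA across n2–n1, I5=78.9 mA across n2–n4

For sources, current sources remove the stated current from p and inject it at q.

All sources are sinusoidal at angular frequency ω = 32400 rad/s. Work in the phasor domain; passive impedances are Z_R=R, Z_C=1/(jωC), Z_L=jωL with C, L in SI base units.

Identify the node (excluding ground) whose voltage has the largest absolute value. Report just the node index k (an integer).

MNA unknowns: 4 node voltages V₁..V_4
R1: Y=0.4184+0.000j on G[2,0]
R2: Y=0.2725+0.000j on G[0,4]
L1: Y=0.000-0.0003932j on G[2,1]
R3: Y=0.09091+0.000j on G[0,3]
C1: Y=0.000+0.08392j on G[0,1]
I1: z[3]−=0.567, z[2]+=0.567
R4: Y=0.07042+0.000j on G[1,4]
L2: Y=0.000-0.1291j on G[1,3]
L3: Y=0.000-0.001894j on G[4,2]
I2: z[4]−=0.668, z[0]+=0.668
R5: Y=0.0007194+0.000j on G[4,0]
I3: z[0]−=0.141, z[1]+=0.141
R6: Y=0.1152+0.000j on G[0,2]
R7: Y=0.0001934+0.000j on G[0,1]
R8: Y=0.0003534+0.000j on G[1,3]
I4: z[2]−=0.00164, z[1]+=0.00164
C2: Y=0.000+2.495j on G[3,4]
I5: z[2]−=0.0789, z[4]+=0.0789
solve → V1=-1.478+3.167j, V2=0.9150+0.01227j, V3=-2.090+0.3239j, V4=-2.047+0.3200j

1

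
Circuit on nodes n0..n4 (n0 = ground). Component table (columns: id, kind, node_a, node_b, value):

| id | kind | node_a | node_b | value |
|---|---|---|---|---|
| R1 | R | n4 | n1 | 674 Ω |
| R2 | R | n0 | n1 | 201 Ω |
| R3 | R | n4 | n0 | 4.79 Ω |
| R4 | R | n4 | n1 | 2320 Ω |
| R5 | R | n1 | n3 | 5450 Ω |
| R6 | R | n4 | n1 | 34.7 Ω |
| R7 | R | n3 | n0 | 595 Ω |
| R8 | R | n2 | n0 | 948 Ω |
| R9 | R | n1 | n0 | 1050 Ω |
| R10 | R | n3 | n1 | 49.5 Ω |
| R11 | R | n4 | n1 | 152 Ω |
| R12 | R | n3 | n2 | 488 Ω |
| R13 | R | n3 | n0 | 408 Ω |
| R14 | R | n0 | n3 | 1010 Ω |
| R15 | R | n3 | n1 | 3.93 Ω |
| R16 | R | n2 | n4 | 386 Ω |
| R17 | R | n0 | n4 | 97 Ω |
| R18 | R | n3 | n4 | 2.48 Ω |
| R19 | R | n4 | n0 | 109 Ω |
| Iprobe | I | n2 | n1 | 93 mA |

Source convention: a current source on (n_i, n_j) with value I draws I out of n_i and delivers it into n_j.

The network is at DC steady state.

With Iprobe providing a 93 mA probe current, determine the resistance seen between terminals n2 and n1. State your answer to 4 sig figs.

Element admittances at DC:
  Y(R1) = 0.001484 S between n4,n1
  Y(R2) = 0.004975 S between n0,n1
  Y(R3) = 0.2088 S between n4,n0
  Y(R4) = 0.0004310 S between n4,n1
  Y(R5) = 0.0001835 S between n1,n3
  Y(R6) = 0.02882 S between n4,n1
  Y(R7) = 0.001681 S between n3,n0
  Y(R8) = 0.001055 S between n2,n0
  Y(R9) = 0.0009524 S between n1,n0
  Y(R10) = 0.02020 S between n3,n1
  Y(R11) = 0.006579 S between n4,n1
  Y(R12) = 0.002049 S between n3,n2
  Y(R13) = 0.002451 S between n3,n0
  Y(R14) = 0.0009901 S between n0,n3
  Y(R15) = 0.2545 S between n3,n1
  Y(R16) = 0.002591 S between n2,n4
  Y(R17) = 0.01031 S between n0,n4
  Y(R18) = 0.4032 S between n3,n4
  Y(R19) = 0.009174 S between n4,n0
  Iprobe: injects 0.093 A into n1 (from n2)
Assemble and solve the 4×4 MNA system:
  V(n1)=0.4406  V(n2)=-16.24  V(n3)=0.1634  V(n4)=0.05996

R_eq = 179.4 Ω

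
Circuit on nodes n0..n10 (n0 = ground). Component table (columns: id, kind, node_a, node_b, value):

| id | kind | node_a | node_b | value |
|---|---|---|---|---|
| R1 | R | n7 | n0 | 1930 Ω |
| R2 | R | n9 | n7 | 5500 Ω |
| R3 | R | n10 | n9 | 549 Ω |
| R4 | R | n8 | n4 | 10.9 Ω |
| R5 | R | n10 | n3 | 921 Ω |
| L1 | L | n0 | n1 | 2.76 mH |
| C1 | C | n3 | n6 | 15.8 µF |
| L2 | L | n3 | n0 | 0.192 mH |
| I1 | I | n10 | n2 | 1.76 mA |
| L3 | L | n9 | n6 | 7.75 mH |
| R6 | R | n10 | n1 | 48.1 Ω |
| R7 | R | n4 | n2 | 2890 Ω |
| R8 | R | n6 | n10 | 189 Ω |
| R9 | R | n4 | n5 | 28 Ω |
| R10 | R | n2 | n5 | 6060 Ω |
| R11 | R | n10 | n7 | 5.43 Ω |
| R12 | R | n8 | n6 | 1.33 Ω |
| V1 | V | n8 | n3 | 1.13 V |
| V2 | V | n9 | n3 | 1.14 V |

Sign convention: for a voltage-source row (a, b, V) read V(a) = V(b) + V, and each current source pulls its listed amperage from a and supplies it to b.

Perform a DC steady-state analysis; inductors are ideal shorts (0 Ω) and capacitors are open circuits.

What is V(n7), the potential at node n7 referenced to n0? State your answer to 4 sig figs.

0.2211 V

MNA unknowns: 10 node voltages V₁..V_10 plus 5 source currents (L1, L2, L3, V1, V2)
R1: Y=0.0005181 on G[7,0]
R2: Y=0.0001818 on G[9,7]
R3: Y=0.001821 on G[10,9]
R4: Y=0.09174 on G[8,4]
R5: Y=0.001086 on G[10,3]
L1: row V0−V1=0, i_L1 at 0,1
C1: Y=0.000 on G[3,6]
L2: row V3−V0=0, i_L2 at 3,0
I1: z[10]−=0.00176, z[2]+=0.00176
L3: row V9−V6=0, i_L3 at 9,6
R6: Y=0.02079 on G[10,1]
R7: Y=0.0003460 on G[4,2]
R8: Y=0.005291 on G[6,10]
R9: Y=0.03571 on G[4,5]
R10: Y=0.0001650 on G[2,5]
R11: Y=0.1842 on G[10,7]
R12: Y=0.7519 on G[8,6]
V1: row V8−V3=1.13, i_V1 at 8,3
V2: row V9−V3=1.14, i_V2 at 9,3
solve → V1=0.000, V2=4.598, V3=0.000, V4=1.149, V5=1.165, V6=1.140, V7=0.2211, V8=1.130, V9=1.140, V10=0.2208
aux → i_L1=-0.004591, i_L2=-0.004705, i_L3=0.01238, i_V1=0.009279, i_V2=-0.01422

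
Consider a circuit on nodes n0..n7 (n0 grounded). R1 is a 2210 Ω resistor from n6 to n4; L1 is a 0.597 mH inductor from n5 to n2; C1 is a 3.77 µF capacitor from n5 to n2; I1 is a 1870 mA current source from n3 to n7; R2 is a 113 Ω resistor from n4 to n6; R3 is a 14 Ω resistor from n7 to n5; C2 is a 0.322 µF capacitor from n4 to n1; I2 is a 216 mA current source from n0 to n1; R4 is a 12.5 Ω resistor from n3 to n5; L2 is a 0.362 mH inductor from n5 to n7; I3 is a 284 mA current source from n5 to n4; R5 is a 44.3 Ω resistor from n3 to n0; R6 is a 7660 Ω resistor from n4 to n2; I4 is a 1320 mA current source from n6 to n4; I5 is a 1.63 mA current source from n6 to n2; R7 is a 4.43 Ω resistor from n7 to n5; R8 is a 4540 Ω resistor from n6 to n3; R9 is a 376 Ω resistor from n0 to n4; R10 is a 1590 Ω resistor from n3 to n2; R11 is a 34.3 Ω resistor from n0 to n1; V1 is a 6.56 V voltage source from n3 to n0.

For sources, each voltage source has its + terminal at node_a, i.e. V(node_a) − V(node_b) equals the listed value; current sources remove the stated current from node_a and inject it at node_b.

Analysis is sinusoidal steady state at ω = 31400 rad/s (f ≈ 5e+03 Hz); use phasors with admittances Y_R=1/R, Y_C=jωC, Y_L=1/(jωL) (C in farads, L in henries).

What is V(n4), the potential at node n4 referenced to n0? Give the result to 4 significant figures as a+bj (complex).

Element admittances at ω=31400 rad/s:
  Y(R1) = 0.0004525+0.000j S between n6,n4
  Y(L1) = 0.000-0.05335j S between n5,n2
  Y(C1) = 0.000+0.1184j S between n5,n2
  I1: injects 1.87 A into n7 (from n3)
  Y(R2) = 0.008850+0.000j S between n4,n6
  Y(R3) = 0.07143+0.000j S between n7,n5
  Y(C2) = 0.000+0.01011j S between n4,n1
  I2: injects 0.216 A into n1 (from n0)
  Y(R4) = 0.08000+0.000j S between n3,n5
  Y(L2) = 0.000-0.08798j S between n5,n7
  I3: injects 0.284 A into n4 (from n5)
  Y(R5) = 0.02257+0.000j S between n3,n0
  Y(R6) = 0.0001305+0.000j S between n4,n2
  I4: injects 1.32 A into n4 (from n6)
  I5: injects 0.00163 A into n2 (from n6)
  Y(R7) = 0.2257+0.000j S between n7,n5
  Y(R8) = 0.0002203+0.000j S between n6,n3
  Y(R9) = 0.002660+0.000j S between n0,n4
  Y(R10) = 0.0006289+0.000j S between n3,n2
  Y(R11) = 0.02915+0.000j S between n0,n1
  V1: constraint V(n3)−V(n0) = 6.56
Assemble and solve the 8×8 MNA system:
  V(n1)=15.98+2.309j  V(n2)=26.20+0.1342j  V(n3)=6.560+0.000j  V(n4)=22.63-22.39j  V(n5)=26.25-0.03782j  V(n6)=-116.5-21.87j  V(n7)=32.03+1.675j
  i(V1)=-0.4580-0.007759j

22.63-22.39j V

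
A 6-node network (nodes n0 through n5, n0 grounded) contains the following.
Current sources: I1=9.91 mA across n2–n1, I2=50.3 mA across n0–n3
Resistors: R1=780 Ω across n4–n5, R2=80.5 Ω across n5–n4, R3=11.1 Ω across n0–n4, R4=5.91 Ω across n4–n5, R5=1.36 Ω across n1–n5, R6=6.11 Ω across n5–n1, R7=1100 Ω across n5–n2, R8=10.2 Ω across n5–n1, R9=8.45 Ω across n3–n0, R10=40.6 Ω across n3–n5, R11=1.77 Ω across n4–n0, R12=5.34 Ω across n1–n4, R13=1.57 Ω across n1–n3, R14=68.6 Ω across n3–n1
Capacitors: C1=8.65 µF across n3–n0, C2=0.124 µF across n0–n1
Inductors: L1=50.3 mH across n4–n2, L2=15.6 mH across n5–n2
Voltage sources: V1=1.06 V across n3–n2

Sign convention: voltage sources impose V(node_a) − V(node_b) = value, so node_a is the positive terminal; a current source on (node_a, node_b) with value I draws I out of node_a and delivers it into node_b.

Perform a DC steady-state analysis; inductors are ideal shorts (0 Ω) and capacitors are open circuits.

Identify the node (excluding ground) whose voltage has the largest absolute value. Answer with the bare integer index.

3

Element admittances at DC:
  I1: injects 0.00991 A into n1 (from n2)
  Y(R1) = 0.001282 S between n4,n5
  Y(R2) = 0.01242 S between n5,n4
  Y(R3) = 0.09009 S between n0,n4
  Y(C1) = 0.000 S between n3,n0
  Y(R4) = 0.1692 S between n4,n5
  L1: short n4↔n2 (DC inductor)
  Y(R5) = 0.7353 S between n1,n5
  Y(R6) = 0.1637 S between n5,n1
  L2: short n5↔n2 (DC inductor)
  Y(R7) = 0.0009091 S between n5,n2
  Y(R8) = 0.09804 S between n5,n1
  Y(R9) = 0.1183 S between n3,n0
  Y(R10) = 0.02463 S between n3,n5
  Y(R11) = 0.5650 S between n4,n0
  Y(C2) = 0.000 S between n0,n1
  I2: injects 0.0503 A into n3 (from n0)
  Y(R12) = 0.1873 S between n1,n4
  Y(R13) = 0.6369 S between n1,n3
  Y(R14) = 0.01458 S between n3,n1
  V1: constraint V(n3)−V(n2) = 1.06
Assemble and solve the 8×8 MNA system:
  V(n1)=0.2844  V(n2)=-0.09716  V(n3)=0.9628  V(n4)=-0.09716  V(n5)=-0.09716
  i(L1)=0.1351  i(L2)=0.4066  i(V1)=-0.5318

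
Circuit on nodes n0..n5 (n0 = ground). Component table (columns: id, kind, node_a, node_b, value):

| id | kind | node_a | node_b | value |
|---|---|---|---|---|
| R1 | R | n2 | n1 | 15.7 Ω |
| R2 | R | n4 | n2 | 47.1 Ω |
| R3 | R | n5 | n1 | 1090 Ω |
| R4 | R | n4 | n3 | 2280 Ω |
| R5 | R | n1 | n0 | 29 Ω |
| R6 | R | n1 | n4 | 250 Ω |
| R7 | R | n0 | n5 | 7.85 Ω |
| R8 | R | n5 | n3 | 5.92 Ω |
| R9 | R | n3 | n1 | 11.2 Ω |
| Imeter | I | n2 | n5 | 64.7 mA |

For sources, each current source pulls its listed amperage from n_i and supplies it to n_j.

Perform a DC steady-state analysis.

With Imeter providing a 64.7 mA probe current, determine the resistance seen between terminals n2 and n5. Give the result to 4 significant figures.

Element admittances at DC:
  Y(R1) = 0.06369 S between n2,n1
  Y(R2) = 0.02123 S between n4,n2
  Y(R3) = 0.0009174 S between n5,n1
  Y(R4) = 0.0004386 S between n4,n3
  Y(R5) = 0.03448 S between n1,n0
  Y(R6) = 0.004000 S between n1,n4
  Y(R7) = 0.1274 S between n0,n5
  Y(R8) = 0.1689 S between n5,n3
  Y(R9) = 0.08929 S between n3,n1
  Imeter: injects 0.0647 A into n5 (from n2)
Assemble and solve the 5×5 MNA system:
  V(n1)=-0.5856  V(n2)=-1.543  V(n3)=-0.1009  V(n4)=-1.369  V(n5)=0.1585

R_eq = 26.30 Ω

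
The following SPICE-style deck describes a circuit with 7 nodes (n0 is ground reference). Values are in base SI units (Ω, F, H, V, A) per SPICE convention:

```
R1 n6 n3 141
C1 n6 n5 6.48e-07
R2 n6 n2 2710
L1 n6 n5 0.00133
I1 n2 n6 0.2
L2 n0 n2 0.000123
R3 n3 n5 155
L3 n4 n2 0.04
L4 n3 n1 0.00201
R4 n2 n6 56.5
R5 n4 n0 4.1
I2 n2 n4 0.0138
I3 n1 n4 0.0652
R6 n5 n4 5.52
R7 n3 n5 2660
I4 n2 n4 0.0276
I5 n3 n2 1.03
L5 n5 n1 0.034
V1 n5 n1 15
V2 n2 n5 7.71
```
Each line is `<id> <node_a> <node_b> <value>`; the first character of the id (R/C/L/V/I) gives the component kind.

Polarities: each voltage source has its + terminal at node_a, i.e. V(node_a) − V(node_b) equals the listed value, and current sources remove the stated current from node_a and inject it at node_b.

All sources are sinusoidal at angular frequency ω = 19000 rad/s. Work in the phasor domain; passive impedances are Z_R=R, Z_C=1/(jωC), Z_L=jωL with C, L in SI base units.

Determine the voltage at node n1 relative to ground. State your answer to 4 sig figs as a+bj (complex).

Apply KCL at each of the 6 non-ground nodes and solve the resulting linear system.
Node n1: branches {L4, I3, L5, V1} → V_1 = -22.32+1.633j
Node n2: branches {R2, I1, L2, L3, R4, I2, I4, I5, V2} → V_2 = 0.3911+1.633j
Node n3: branches {R1, R3, L4, R7, I5} → V_3 = -34.63-21.58j
Node n4: branches {L3, R5, I2, I3, R6, I4} → V_4 = -2.866+0.6861j
Node n5: branches {C1, L1, R3, R6, R7, L5, V1, V2} → V_5 = -7.319+1.633j
Node n6: branches {R1, C1, R2, L1, I1, R4} → V_6 = -1.395+1.508j
Source currents: i(V1)=0.6731-0.2990j, i(V2)=0.05616+0.1694j

-22.32+1.633j V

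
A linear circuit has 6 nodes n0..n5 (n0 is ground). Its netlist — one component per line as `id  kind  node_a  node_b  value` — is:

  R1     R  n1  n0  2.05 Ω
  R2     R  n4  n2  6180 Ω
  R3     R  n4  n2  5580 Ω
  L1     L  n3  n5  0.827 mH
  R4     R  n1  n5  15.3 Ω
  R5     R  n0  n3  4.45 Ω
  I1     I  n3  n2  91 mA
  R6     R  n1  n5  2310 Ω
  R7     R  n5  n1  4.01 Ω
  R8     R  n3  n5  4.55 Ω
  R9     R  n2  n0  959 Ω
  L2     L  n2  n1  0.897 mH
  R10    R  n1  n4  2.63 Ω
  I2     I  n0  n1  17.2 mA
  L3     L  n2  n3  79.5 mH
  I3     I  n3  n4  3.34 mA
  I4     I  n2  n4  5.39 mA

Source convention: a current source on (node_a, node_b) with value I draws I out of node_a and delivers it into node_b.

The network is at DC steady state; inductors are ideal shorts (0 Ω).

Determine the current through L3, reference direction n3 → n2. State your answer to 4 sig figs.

-0.09976 A

Apply KCL at each of the 5 non-ground nodes and solve the resulting linear system.
Node n1: branches {R1, R4, R6, R7, L2, R10, I2} → V_1 = 0.02410
Node n2: branches {R2, R3, I1, R9, L2, L3, I4} → V_2 = 0.02410
Node n3: branches {L1, R5, I1, R8, L3, I3} → V_3 = 0.02410
Node n4: branches {R2, R3, R10, I3, I4} → V_4 = 0.04704
Node n5: branches {L1, R4, R6, R7, R8} → V_5 = 0.02410
Source currents: i(L1)=0.000, i(L2)=-0.01416, i(L3)=0.09976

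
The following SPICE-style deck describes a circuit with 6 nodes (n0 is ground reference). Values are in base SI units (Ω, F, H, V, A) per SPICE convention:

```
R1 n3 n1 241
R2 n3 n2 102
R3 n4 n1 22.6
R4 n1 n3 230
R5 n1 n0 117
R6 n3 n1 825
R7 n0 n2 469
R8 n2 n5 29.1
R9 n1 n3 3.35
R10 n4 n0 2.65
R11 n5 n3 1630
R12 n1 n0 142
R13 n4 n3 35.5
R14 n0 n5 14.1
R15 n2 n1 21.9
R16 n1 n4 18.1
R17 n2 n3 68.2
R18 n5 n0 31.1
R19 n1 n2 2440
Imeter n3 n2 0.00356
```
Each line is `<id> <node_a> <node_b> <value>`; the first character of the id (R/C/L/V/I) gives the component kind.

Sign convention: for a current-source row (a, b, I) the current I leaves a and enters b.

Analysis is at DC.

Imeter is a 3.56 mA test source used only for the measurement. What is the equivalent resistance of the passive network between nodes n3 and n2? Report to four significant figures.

MNA unknowns: 5 node voltages V₁..V_5
R1: Y=0.004149 on G[3,1]
R2: Y=0.009804 on G[3,2]
R3: Y=0.04425 on G[4,1]
R4: Y=0.004348 on G[1,3]
R5: Y=0.008547 on G[1,0]
R6: Y=0.001212 on G[3,1]
R7: Y=0.002132 on G[0,2]
R8: Y=0.03436 on G[2,5]
R9: Y=0.2985 on G[1,3]
R10: Y=0.3774 on G[4,0]
R11: Y=0.0006135 on G[5,3]
R12: Y=0.007042 on G[1,0]
R13: Y=0.02817 on G[4,3]
R14: Y=0.07092 on G[0,5]
R15: Y=0.04566 on G[2,1]
R16: Y=0.05525 on G[1,4]
R17: Y=0.01466 on G[2,3]
R18: Y=0.03215 on G[5,0]
R19: Y=0.0004098 on G[1,2]
Imeter: z[3]−=0.00356, z[2]+=0.00356
solve → V1=-0.006118, V2=0.02999, V3=-0.01317, V4=-0.001940, V5=0.007407

R_eq = 12.13 Ω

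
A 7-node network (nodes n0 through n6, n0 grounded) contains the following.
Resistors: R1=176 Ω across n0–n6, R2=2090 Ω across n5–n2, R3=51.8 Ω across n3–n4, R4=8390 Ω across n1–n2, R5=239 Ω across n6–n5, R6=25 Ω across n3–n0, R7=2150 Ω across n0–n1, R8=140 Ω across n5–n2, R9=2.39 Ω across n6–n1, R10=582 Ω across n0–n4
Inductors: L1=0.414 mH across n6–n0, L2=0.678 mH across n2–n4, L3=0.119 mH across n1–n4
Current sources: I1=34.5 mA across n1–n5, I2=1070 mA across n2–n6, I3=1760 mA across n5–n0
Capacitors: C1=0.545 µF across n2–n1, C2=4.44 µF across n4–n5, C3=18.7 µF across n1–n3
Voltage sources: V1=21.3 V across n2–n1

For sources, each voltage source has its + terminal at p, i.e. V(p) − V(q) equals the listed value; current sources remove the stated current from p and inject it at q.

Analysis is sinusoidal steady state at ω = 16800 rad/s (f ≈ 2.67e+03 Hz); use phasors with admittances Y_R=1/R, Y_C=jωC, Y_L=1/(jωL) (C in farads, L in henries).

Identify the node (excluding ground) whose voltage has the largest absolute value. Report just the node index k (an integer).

Apply KCL at each of the 6 non-ground nodes and solve the resulting linear system.
Node n1: branches {I1, R4, C1, L3, R7, R9, C3, V1} → V_1 = -9.267-8.928j
Node n2: branches {R2, R4, I2, L2, C1, R8, V1} → V_2 = 12.03-8.928j
Node n3: branches {R3, R6, C3} → V_3 = -8.074-10.10j
Node n4: branches {R3, L2, L3, C2, R10} → V_4 = -5.802-11.61j
Node n5: branches {R2, I1, R5, I3, R8, C2} → V_5 = -8.702+9.100j
Node n6: branches {R1, L1, I2, R5, R9} → V_6 = -3.362-9.763j
Source currents: i(V1)=-1.466+1.508j

2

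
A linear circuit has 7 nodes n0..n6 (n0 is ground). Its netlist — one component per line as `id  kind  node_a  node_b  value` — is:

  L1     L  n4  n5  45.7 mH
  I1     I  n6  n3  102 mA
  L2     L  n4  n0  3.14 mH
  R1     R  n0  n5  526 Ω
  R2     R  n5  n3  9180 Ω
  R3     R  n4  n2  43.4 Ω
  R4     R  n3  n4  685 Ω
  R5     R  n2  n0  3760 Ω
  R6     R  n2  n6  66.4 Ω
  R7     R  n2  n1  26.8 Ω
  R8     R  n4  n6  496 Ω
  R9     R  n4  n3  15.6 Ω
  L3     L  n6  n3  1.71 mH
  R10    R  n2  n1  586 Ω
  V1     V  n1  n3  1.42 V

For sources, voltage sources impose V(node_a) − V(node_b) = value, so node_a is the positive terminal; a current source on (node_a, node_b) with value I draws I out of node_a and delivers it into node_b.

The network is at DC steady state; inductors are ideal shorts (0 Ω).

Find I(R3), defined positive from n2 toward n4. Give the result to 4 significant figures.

0.01330 A

Element admittances at DC:
  L1: short n4↔n5 (DC inductor)
  I1: injects 0.102 A into n3 (from n6)
  L2: short n4↔n0 (DC inductor)
  Y(R1) = 0.001901 S between n0,n5
  Y(R2) = 0.0001089 S between n5,n3
  Y(R3) = 0.02304 S between n4,n2
  Y(R4) = 0.001460 S between n3,n4
  Y(R5) = 0.0002660 S between n2,n0
  Y(R6) = 0.01506 S between n2,n6
  Y(R7) = 0.03731 S between n2,n1
  Y(R8) = 0.002016 S between n4,n6
  Y(R9) = 0.06410 S between n4,n3
  L3: short n6↔n3 (DC inductor)
  Y(R10) = 0.001706 S between n2,n1
  V1: constraint V(n1)−V(n3) = 1.42
Assemble and solve the 10×10 MNA system:
  V(n1)=1.221  V(n2)=0.5771  V(n3)=-0.1987  V(n4)=0.000  V(n5)=0.000  V(n6)=-0.1987
  i(L1)=2.165e-05  i(L2)=-0.0001535  i(L3)=-0.08992  i(V1)=-0.02514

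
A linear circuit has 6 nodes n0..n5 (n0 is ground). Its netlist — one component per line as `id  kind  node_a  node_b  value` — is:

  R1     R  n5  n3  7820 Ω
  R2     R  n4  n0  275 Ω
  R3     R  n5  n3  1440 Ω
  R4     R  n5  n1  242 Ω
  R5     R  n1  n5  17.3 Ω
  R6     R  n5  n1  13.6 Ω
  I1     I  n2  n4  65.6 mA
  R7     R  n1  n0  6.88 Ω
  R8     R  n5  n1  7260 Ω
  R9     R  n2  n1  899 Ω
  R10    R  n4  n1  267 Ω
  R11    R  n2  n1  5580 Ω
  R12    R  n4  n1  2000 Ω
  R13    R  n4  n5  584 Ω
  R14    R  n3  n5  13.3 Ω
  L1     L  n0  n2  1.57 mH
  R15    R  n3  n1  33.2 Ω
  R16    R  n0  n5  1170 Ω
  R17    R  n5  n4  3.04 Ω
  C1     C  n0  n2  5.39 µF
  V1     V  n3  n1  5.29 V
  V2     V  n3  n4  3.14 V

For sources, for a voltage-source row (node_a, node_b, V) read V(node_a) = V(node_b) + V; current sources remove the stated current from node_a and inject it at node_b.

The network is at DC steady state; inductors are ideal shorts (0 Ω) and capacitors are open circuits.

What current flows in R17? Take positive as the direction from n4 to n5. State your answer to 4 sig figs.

0.03333 A

Apply KCL at each of the 5 non-ground nodes and solve the resulting linear system.
Node n1: branches {R4, R5, R6, R7, R8, R9, R10, R11, R12, R15, V1} → V_1 = 0.3707
Node n2: branches {I1, R9, R11, L1, C1} → V_2 = 0.000
Node n3: branches {R1, R3, R14, R15, V1, V2} → V_3 = 5.661
Node n4: branches {R2, I1, R10, R12, R13, R17, V2} → V_4 = 2.521
Node n5: branches {R1, R3, R4, R5, R6, R8, R13, R14, R16, R17} → V_5 = 2.419
Source currents: i(L1)=0.06512, i(V1)=-0.3919, i(V2)=-0.01380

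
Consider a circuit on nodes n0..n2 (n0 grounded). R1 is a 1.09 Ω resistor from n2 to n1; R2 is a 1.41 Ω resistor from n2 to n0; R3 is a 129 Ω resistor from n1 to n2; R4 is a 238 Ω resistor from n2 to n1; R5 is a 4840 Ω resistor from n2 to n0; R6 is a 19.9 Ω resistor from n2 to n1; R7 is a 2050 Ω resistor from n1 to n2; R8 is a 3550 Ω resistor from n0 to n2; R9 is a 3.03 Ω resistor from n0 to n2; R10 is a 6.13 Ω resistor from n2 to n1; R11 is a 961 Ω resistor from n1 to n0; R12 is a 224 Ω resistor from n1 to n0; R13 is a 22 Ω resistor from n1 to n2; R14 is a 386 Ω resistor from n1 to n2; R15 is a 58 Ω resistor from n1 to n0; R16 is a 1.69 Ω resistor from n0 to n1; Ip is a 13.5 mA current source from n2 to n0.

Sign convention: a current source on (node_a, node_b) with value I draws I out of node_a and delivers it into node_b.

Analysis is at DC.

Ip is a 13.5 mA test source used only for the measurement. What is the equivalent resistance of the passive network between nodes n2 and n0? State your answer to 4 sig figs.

Apply KCL at each of the 2 non-ground nodes and solve the resulting linear system.
Node n1: branches {R1, R3, R4, R6, R7, R10, R11, R12, R13, R14, R15, R16} → V_1 = -0.006163
Node n2: branches {R1, R2, R3, R4, R5, R6, R7, R8, R9, R10, R13, R14, Ip} → V_2 = -0.009342

R_eq = 0.6920 Ω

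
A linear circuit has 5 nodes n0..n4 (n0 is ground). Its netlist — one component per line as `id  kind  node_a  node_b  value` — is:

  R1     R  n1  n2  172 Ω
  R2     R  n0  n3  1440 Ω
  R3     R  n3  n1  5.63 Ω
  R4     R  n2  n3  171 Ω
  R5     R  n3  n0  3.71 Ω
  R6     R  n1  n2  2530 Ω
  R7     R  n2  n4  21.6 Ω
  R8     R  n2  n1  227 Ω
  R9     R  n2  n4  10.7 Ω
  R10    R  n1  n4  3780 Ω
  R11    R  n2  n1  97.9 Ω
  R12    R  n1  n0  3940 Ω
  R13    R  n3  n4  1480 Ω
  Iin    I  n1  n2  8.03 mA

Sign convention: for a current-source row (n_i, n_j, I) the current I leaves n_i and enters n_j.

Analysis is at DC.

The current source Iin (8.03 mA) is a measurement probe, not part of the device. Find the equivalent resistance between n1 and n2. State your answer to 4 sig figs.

Element admittances at DC:
  Y(R1) = 0.005814 S between n1,n2
  Y(R2) = 0.0006944 S between n0,n3
  Y(R3) = 0.1776 S between n3,n1
  Y(R4) = 0.005848 S between n2,n3
  Y(R5) = 0.2695 S between n3,n0
  Y(R6) = 0.0003953 S between n1,n2
  Y(R7) = 0.04630 S between n2,n4
  Y(R8) = 0.004405 S between n2,n1
  Y(R9) = 0.09346 S between n2,n4
  Y(R10) = 0.0002646 S between n1,n4
  Y(R11) = 0.01021 S between n2,n1
  Y(R12) = 0.0002538 S between n1,n0
  Y(R13) = 0.0006757 S between n3,n4
  Iin: injects 0.00803 A into n2 (from n1)
Assemble and solve the 4×4 MNA system:
  V(n1)=-0.01036  V(n2)=0.2829  V(n3)=9.729e-06  V(n4)=0.2810

R_eq = 36.52 Ω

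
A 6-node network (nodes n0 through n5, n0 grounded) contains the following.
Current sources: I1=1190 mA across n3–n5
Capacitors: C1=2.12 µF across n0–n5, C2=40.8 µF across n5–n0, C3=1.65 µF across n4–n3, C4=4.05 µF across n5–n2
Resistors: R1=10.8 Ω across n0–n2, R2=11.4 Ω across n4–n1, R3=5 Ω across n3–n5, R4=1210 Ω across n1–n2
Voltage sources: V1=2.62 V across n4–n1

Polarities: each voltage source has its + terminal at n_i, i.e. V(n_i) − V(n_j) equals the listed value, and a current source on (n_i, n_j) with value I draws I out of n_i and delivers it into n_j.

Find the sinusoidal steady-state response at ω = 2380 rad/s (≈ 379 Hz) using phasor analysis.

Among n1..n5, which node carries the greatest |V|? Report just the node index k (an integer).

1

Element admittances at ω=2380 rad/s:
  I1: injects 1.19 A into n5 (from n3)
  Y(C1) = 0.000+0.005046j S between n0,n5
  Y(R1) = 0.09259+0.000j S between n0,n2
  Y(C2) = 0.000+0.09710j S between n5,n0
  Y(C3) = 0.000+0.003927j S between n4,n3
  Y(R2) = 0.08772+0.000j S between n4,n1
  Y(R3) = 0.2000+0.000j S between n3,n5
  Y(R4) = 0.0008264+0.000j S between n1,n2
  Y(C4) = 0.000+0.009639j S between n5,n2
  V1: constraint V(n4)−V(n1) = 2.62
Assemble and solve the 6×6 MNA system:
  V(n1)=-8.161-1.757j  V(n2)=-0.06677-0.007912j  V(n3)=-5.909-0.05330j  V(n4)=-5.541-1.757j  V(n5)=0.007172-0.06052j
  i(V1)=-0.2365-0.001445j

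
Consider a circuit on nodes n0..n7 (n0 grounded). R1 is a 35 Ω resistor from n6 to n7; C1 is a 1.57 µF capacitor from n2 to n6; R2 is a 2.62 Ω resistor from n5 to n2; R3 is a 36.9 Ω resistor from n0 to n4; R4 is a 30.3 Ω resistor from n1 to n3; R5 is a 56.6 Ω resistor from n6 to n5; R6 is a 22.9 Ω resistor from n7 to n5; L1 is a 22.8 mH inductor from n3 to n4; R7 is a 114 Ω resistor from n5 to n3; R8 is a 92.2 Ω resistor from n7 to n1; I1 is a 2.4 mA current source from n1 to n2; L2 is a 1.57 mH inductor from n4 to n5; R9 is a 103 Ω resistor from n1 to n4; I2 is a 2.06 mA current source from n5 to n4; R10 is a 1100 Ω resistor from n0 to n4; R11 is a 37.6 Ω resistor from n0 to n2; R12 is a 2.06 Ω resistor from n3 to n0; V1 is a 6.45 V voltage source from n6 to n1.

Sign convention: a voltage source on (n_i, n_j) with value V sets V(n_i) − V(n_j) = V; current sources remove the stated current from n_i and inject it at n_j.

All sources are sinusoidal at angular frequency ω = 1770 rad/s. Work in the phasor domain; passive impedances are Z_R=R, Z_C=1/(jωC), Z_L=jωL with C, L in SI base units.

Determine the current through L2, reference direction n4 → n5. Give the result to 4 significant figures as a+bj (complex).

-0.06001+0.01723j A

Apply KCL at each of the 7 non-ground nodes and solve the resulting linear system.
Node n1: branches {R4, R8, I1, R9, V1} → V_1 = -2.113+0.08875j
Node n2: branches {C1, R2, I1, R11} → V_2 = 0.9140+0.4026j
Node n3: branches {R4, L1, R7, R12} → V_3 = -0.1032-0.03584j
Node n4: branches {R3, L1, L2, R9, I2, R10} → V_4 = 0.9212+0.2389j
Node n5: branches {R2, R5, R6, R7, L2, I2} → V_5 = 0.9691+0.4057j
Node n6: branches {R1, C1, R5, V1} → V_6 = 4.337+0.08875j
Node n7: branches {R1, R6, R8} → V_7 = 1.725+0.2553j
Source currents: i(V1)=-0.1350+0.0008471j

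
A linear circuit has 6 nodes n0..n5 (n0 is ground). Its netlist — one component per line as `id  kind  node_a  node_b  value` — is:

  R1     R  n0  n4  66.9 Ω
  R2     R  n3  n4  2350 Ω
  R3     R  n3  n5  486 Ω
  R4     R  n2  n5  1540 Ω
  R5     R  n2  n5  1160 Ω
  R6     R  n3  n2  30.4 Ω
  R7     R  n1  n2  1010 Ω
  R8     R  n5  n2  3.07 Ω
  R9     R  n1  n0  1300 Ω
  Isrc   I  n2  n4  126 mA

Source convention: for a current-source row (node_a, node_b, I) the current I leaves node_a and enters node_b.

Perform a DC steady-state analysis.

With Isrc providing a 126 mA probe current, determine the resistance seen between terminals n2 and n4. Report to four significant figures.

MNA unknowns: 5 node voltages V₁..V_5
R1: Y=0.01495 on G[0,4]
R2: Y=0.0004255 on G[3,4]
R3: Y=0.002058 on G[3,5]
R4: Y=0.0006494 on G[2,5]
R5: Y=0.0008621 on G[2,5]
R6: Y=0.03289 on G[3,2]
R7: Y=0.0009901 on G[1,2]
R8: Y=0.3257 on G[5,2]
R9: Y=0.0007692 on G[1,0]
Isrc: z[2]−=0.126, z[4]+=0.126
solve → V1=-81.93, V2=-145.6, V3=-143.8, V4=4.216, V5=-145.6

R_eq = 1189. Ω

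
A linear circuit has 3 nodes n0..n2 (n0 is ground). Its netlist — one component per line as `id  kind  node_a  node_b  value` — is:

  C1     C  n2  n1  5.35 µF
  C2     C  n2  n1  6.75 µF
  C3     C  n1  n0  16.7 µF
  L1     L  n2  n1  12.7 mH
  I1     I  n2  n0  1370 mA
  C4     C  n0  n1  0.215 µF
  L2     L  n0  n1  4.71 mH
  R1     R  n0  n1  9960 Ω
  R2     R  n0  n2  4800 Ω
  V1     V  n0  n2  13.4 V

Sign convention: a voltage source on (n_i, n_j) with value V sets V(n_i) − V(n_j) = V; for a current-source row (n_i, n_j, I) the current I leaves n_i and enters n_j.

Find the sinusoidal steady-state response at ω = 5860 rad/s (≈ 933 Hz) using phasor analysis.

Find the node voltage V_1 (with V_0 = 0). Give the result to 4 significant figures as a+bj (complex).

-6.398-0.005337j V

Element admittances at ω=5860 rad/s:
  Y(C1) = 0.000+0.03135j S between n2,n1
  Y(C2) = 0.000+0.03955j S between n2,n1
  Y(C3) = 0.000+0.09786j S between n1,n0
  Y(L1) = 0.000-0.01344j S between n2,n1
  I1: injects 1.37 A into n0 (from n2)
  Y(C4) = 0.000+0.001260j S between n0,n1
  Y(L2) = 0.000-0.03623j S between n0,n1
  Y(R1) = 0.0001004+0.000j S between n0,n1
  Y(R2) = 0.0002083+0.000j S between n0,n2
  V1: constraint V(n0)−V(n2) = 13.4
Assemble and solve the 3×3 MNA system:
  V(n1)=-6.398-0.005337j  V(n2)=-13.40+0.000j
  i(V1)=1.367-0.4024j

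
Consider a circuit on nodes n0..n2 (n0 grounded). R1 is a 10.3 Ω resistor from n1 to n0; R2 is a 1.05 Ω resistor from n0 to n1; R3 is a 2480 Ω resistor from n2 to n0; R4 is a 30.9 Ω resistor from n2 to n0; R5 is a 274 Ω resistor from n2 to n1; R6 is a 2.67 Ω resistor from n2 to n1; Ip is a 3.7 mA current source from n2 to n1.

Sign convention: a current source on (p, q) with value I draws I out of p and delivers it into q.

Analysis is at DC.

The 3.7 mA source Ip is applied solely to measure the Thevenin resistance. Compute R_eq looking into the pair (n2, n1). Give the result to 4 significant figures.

Element admittances at DC:
  Y(R1) = 0.09709 S between n1,n0
  Y(R2) = 0.9524 S between n0,n1
  Y(R3) = 0.0004032 S between n2,n0
  Y(R4) = 0.03236 S between n2,n0
  Y(R5) = 0.003650 S between n2,n1
  Y(R6) = 0.3745 S between n2,n1
  Ip: injects 0.0037 A into n1 (from n2)
Assemble and solve the 2×2 MNA system:
  V(n1)=0.0002733  V(n2)=-0.008752

R_eq = 2.439 Ω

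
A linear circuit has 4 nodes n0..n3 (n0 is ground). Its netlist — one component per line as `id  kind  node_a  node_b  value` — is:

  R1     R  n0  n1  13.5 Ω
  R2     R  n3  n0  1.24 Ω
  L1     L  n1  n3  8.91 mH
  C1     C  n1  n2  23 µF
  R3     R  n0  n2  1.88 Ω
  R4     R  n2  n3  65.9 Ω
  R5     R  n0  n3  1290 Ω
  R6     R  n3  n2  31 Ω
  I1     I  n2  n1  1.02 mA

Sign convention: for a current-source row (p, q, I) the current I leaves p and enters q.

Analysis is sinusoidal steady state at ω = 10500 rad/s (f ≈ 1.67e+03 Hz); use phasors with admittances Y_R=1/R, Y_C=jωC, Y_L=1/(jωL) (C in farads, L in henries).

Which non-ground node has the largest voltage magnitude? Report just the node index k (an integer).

1

Apply KCL at each of the 3 non-ground nodes and solve the resulting linear system.
Node n1: branches {R1, L1, C1, I1} → V_1 = 0.001071-0.003575j
Node n2: branches {C1, R3, R4, R6, I1} → V_2 = -7.480e-05+0.0004788j
Node n3: branches {R2, L1, R4, R5, R6} → V_3 = -4.902e-05+1.256e-05j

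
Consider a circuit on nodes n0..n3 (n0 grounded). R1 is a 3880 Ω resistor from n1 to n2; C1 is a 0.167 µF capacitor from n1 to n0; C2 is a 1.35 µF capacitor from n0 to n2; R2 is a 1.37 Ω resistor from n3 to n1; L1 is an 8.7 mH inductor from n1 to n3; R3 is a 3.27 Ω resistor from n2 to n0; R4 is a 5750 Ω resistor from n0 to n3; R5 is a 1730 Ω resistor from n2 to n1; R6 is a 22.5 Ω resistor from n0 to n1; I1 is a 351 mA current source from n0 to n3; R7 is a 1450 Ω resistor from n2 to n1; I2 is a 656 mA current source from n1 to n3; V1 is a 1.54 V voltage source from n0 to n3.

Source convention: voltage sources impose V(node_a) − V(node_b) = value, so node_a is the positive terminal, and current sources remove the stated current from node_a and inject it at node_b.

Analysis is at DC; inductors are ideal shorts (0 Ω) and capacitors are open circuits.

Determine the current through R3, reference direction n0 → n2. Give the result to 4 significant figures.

MNA unknowns: 3 node voltages V₁..V_3 plus 2 source currents (L1, V1)
R1: Y=0.0002577 on G[1,2]
C1: Y=0.000 on G[1,0]
C2: Y=0.000 on G[0,2]
R2: Y=0.7299 on G[3,1]
L1: row V1−V3=0, i_L1 at 1,3
R3: Y=0.3058 on G[2,0]
R4: Y=0.0001739 on G[0,3]
R5: Y=0.0005780 on G[2,1]
R6: Y=0.04444 on G[0,1]
I1: z[0]−=0.351, z[3]+=0.351
R7: Y=0.0006897 on G[2,1]
I2: z[1]−=0.656, z[3]+=0.656
V1: row V0−V3=1.54, i_V1 at 0,3
solve → V1=-1.540, V2=-0.007644, V3=-1.540
aux → i_L1=-0.5852, i_V1=-0.4220

0.002337 A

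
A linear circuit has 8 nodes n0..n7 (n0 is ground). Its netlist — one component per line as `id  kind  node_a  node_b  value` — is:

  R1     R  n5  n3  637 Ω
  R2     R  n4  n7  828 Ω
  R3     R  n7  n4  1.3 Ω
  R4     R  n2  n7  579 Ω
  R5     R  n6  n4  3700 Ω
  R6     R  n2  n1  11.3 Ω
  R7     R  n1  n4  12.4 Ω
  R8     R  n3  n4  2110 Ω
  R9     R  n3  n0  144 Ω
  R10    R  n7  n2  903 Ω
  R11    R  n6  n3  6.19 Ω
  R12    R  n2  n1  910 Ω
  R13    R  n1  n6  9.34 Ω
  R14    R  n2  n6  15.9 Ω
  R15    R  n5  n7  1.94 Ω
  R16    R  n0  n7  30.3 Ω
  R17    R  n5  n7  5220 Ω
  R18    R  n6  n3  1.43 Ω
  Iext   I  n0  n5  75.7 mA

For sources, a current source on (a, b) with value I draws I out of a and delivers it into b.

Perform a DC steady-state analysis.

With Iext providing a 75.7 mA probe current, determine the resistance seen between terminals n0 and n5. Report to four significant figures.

MNA unknowns: 7 node voltages V₁..V_7
R1: Y=0.001570 on G[5,3]
R2: Y=0.001208 on G[4,7]
R3: Y=0.7692 on G[7,4]
R4: Y=0.001727 on G[2,7]
R5: Y=0.0002703 on G[6,4]
R6: Y=0.08850 on G[2,1]
R7: Y=0.08065 on G[1,4]
R8: Y=0.0004739 on G[3,4]
R9: Y=0.006944 on G[3,0]
R10: Y=0.001107 on G[7,2]
R11: Y=0.1616 on G[6,3]
R12: Y=0.001099 on G[2,1]
R13: Y=0.1071 on G[1,6]
R14: Y=0.06289 on G[2,6]
R15: Y=0.5155 on G[5,7]
R16: Y=0.03300 on G[0,7]
R17: Y=0.0001916 on G[5,7]
R18: Y=0.6993 on G[6,3]
Iext: z[0]−=0.0757, z[5]+=0.0757
solve → V1=1.790, V2=1.763, V3=1.702, V4=1.922, V5=2.081, V6=1.715, V7=1.936

R_eq = 27.49 Ω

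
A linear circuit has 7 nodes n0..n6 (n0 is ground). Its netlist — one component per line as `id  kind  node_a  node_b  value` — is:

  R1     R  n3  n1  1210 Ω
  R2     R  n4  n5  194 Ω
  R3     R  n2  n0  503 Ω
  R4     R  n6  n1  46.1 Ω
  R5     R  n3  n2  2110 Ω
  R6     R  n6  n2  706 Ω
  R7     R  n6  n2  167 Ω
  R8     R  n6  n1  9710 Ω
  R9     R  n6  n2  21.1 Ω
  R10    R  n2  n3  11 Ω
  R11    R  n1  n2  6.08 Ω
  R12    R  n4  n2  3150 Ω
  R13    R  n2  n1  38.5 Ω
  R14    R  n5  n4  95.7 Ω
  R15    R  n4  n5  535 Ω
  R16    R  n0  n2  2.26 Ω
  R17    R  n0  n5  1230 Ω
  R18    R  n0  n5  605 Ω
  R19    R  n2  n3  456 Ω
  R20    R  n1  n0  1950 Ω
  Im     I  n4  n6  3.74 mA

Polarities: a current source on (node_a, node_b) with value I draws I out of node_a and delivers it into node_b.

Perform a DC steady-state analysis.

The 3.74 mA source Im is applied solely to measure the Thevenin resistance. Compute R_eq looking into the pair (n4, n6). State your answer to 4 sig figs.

R_eq = 418.6 Ω

Apply KCL at each of the 6 non-ground nodes and solve the resulting linear system.
Node n1: branches {R1, R4, R8, R11, R13, R20} → V_1 = 0.01243
Node n2: branches {R3, R5, R6, R7, R9, R10, R11, R12, R13, R16, R19} → V_2 = 0.007318
Node n3: branches {R1, R5, R10, R19} → V_3 = 0.007363
Node n4: branches {R2, R12, R14, R15, Im} → V_4 = -1.508
Node n5: branches {R2, R14, R15, R17, R18} → V_5 = -1.322
Node n6: branches {R4, R6, R7, R8, R9, Im} → V_6 = 0.05760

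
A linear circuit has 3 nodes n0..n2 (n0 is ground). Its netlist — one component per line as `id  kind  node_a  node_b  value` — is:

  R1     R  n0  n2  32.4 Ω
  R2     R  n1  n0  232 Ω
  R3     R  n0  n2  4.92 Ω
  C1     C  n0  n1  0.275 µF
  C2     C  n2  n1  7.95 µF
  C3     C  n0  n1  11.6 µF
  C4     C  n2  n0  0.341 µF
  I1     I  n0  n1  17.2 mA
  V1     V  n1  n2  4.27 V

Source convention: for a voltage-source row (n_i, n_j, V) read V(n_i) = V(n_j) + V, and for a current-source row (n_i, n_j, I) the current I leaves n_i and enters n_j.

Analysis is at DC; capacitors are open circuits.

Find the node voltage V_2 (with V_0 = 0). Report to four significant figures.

-0.005055 V

Element admittances at DC:
  Y(R1) = 0.03086 S between n0,n2
  Y(R2) = 0.004310 S between n1,n0
  Y(R3) = 0.2033 S between n0,n2
  Y(C1) = 0.000 S between n0,n1
  Y(C2) = 0.000 S between n2,n1
  Y(C3) = 0.000 S between n0,n1
  Y(C4) = 0.000 S between n2,n0
  I1: injects 0.0172 A into n1 (from n0)
  V1: constraint V(n1)−V(n2) = 4.27
Assemble and solve the 3×3 MNA system:
  V(n1)=4.265  V(n2)=-0.005055
  i(V1)=-0.001183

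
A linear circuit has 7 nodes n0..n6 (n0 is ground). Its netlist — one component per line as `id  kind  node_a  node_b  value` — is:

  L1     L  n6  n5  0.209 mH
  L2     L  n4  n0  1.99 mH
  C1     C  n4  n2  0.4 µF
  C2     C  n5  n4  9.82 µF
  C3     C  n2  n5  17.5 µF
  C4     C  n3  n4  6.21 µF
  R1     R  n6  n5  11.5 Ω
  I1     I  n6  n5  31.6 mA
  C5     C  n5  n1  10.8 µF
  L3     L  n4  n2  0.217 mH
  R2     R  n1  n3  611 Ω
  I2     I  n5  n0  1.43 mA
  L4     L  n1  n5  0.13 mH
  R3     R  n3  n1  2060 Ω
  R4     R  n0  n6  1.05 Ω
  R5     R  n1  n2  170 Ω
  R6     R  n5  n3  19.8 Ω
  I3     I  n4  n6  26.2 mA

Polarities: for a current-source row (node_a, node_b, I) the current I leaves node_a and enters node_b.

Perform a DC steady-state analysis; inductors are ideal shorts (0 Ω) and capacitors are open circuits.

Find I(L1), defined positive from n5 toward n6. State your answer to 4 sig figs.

MNA unknowns: 6 node voltages V₁..V_6 plus 4 source currents (L1, L2, L3, L4)
L1: row V6−V5=0, i_L1 at 6,5
L2: row V4−V0=0, i_L2 at 4,0
C1: Y=0.000 on G[4,2]
C2: Y=0.000 on G[5,4]
C3: Y=0.000 on G[2,5]
C4: Y=0.000 on G[3,4]
R1: Y=0.08696 on G[6,5]
I1: z[6]−=0.0316, z[5]+=0.0316
C5: Y=0.000 on G[5,1]
L3: row V4−V2=0, i_L3 at 4,2
R2: Y=0.001637 on G[1,3]
I2: z[5]−=0.00143, z[0]+=0.00143
L4: row V1−V5=0, i_L4 at 1,5
R3: Y=0.0004854 on G[3,1]
R4: Y=0.9524 on G[0,6]
R5: Y=0.005882 on G[1,2]
R6: Y=0.05051 on G[5,3]
I3: z[4]−=0.0262, z[6]+=0.0262
solve → V1=0.02585, V2=0.000, V3=0.02585, V4=0.000, V5=0.02585, V6=0.02585
aux → i_L1=-0.03002, i_L2=-0.02605, i_L3=-0.0001521, i_L4=-0.0001521

0.03002 A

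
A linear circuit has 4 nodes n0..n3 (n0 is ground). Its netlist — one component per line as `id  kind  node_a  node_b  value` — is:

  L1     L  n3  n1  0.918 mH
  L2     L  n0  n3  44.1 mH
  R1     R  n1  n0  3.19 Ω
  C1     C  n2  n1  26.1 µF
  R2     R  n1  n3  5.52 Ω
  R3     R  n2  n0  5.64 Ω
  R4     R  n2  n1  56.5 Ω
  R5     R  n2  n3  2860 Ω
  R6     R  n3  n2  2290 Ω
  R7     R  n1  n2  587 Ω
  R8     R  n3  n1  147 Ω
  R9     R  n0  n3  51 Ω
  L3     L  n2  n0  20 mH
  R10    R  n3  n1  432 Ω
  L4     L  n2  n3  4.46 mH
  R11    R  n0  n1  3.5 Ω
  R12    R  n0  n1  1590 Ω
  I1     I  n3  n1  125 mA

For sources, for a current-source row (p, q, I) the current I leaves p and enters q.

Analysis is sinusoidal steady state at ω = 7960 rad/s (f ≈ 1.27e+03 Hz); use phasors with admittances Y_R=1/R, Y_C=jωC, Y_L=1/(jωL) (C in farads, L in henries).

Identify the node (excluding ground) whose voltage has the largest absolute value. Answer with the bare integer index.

Apply KCL at each of the 3 non-ground nodes and solve the resulting linear system.
Node n1: branches {L1, R1, C1, R2, R4, R7, R8, R10, R11, R12, I1} → V_1 = 0.009602-0.006842j
Node n2: branches {C1, R3, R4, R5, R6, R7, L3, L4} → V_2 = 0.009101+0.05015j
Node n3: branches {L1, L2, R2, R5, R6, R8, R9, R10, L4, I1} → V_3 = -0.3497-0.2921j

3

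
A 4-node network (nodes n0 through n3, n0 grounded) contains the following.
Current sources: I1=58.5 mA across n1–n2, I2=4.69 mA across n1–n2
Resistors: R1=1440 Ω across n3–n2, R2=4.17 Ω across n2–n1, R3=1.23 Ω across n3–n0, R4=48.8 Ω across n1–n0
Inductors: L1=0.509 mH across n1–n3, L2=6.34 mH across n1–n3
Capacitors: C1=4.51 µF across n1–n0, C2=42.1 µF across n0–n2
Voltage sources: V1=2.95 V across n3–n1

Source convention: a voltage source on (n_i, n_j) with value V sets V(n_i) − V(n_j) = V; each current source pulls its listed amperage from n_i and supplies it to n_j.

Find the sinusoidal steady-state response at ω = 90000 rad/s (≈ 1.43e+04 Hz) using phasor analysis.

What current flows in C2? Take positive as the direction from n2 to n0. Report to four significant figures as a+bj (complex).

MNA unknowns: 3 node voltages V₁..V_3 plus 1 source current (V1)
I1: z[1]−=0.0585, z[2]+=0.0585
R1: Y=0.0006944+0.000j on G[3,2]
R2: Y=0.2398+0.000j on G[2,1]
L1: Y=0.000-0.02183j on G[1,3]
C1: Y=0.000+0.4059j on G[1,0]
I2: z[1]−=0.00469, z[2]+=0.00469
R3: Y=0.8130+0.000j on G[3,0]
L2: Y=0.000-0.001753j on G[1,3]
C2: Y=0.000+3.789j on G[0,2]
R4: Y=0.02049+0.000j on G[1,0]
V1: row V3−V1=2.95, i_V1 at 3,1
solve → V1=-1.991+0.7774j, V2=0.04224+0.1118j, V3=0.9594+0.7774j
aux → i_V1=-0.7806-0.5629j

-0.4237+0.1601j A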